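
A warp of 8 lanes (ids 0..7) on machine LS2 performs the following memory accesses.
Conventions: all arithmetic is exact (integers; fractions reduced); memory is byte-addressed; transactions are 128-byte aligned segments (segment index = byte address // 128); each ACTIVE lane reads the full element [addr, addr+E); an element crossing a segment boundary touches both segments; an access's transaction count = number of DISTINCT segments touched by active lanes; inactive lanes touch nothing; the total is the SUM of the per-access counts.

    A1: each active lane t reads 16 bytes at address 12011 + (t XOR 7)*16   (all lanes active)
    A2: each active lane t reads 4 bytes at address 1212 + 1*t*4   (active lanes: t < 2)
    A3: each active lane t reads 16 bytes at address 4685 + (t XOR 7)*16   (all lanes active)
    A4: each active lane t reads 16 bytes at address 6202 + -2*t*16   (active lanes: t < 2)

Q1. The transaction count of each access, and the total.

A1: 2 transactions
A2: 1 transaction
A3: 2 transactions
A4: 1 transaction

Answer: 2,1,2,1; total 6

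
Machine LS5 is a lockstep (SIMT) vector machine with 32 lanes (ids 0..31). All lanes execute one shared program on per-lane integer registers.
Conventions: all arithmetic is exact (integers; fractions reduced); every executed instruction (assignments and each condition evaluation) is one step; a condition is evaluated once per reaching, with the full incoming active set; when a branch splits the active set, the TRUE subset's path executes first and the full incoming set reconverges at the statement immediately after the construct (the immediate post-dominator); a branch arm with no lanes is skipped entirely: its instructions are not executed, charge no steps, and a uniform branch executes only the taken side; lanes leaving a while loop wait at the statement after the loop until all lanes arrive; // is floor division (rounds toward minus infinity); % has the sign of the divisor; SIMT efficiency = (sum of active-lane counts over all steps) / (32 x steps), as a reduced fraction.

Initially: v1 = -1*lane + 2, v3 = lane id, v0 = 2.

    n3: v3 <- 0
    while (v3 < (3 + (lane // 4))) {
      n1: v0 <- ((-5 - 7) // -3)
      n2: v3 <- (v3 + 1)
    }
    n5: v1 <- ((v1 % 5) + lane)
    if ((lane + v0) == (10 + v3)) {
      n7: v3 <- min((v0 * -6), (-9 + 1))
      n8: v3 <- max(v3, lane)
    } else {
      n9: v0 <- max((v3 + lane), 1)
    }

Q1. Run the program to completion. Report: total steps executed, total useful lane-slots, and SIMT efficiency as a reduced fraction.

Answer: 37 steps, 786 useful, 393/592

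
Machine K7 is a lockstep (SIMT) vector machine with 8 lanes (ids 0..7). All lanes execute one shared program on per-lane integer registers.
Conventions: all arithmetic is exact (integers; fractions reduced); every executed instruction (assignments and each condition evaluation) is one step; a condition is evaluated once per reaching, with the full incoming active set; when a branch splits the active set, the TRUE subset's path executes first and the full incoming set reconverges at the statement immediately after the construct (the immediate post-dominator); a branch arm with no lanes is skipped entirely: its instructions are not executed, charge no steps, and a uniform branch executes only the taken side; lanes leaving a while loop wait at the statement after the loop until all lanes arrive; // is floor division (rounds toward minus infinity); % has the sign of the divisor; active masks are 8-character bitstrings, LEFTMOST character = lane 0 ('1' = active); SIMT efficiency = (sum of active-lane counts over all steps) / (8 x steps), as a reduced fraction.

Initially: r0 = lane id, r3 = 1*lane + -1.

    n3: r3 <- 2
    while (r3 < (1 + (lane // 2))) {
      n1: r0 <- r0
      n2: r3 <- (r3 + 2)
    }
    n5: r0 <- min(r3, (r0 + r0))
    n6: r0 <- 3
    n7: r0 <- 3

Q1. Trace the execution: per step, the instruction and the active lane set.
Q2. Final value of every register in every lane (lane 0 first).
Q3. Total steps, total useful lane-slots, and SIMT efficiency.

step 0: r3 <- 2                      11111111
step 1: eval (r3 < (1 + (lane // 2))) 11111111
step 2: r0 <- r0                     00001111
step 3: r3 <- (r3 + 2)               00001111
step 4: eval (r3 < (1 + (lane // 2))) 00001111
step 5: r0 <- min(r3, (r0 + r0))     11111111
step 6: r0 <- 3                      11111111
step 7: r0 <- 3                      11111111

Answer: 8 steps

r0: 3,3,3,3,3,3,3,3
r3: 2,2,2,2,4,4,4,4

steps = 8; useful = 52; efficiency = 52/64 = 13/16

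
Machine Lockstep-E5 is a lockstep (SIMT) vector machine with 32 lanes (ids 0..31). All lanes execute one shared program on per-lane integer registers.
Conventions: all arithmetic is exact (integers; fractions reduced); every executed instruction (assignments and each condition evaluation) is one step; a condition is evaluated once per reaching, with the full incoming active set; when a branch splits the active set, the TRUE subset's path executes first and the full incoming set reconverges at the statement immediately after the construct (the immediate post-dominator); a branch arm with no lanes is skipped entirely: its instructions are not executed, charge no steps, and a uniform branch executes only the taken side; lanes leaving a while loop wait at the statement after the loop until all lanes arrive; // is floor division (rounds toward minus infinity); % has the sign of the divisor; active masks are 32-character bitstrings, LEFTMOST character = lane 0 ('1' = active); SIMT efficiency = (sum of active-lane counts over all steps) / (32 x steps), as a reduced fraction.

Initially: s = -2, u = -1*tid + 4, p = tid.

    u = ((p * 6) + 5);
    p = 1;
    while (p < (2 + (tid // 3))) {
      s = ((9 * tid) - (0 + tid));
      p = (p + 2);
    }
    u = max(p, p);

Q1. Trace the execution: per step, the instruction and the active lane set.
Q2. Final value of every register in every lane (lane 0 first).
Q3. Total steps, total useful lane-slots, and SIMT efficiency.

step 0: u <- ((p * 6) + 5)           11111111111111111111111111111111
step 1: p <- 1                       11111111111111111111111111111111
step 2: eval (p < (2 + (tid // 3)))  11111111111111111111111111111111
step 3: s <- ((9 * tid) - (0 + tid)) 11111111111111111111111111111111
step 4: p <- (p + 2)                 11111111111111111111111111111111
step 5: eval (p < (2 + (tid // 3)))  11111111111111111111111111111111
step 6: s <- ((9 * tid) - (0 + tid)) 00000011111111111111111111111111
step 7: p <- (p + 2)                 00000011111111111111111111111111
step 8: eval (p < (2 + (tid // 3)))  00000011111111111111111111111111
step 9: s <- ((9 * tid) - (0 + tid)) 00000000000011111111111111111111
step 10: p <- (p + 2)                 00000000000011111111111111111111
step 11: eval (p < (2 + (tid // 3)))  00000000000011111111111111111111
step 12: s <- ((9 * tid) - (0 + tid)) 00000000000000000011111111111111
step 13: p <- (p + 2)                 00000000000000000011111111111111
step 14: eval (p < (2 + (tid // 3)))  00000000000000000011111111111111
step 15: s <- ((9 * tid) - (0 + tid)) 00000000000000000000000011111111
step 16: p <- (p + 2)                 00000000000000000000000011111111
step 17: eval (p < (2 + (tid // 3)))  00000000000000000000000011111111
step 18: s <- ((9 * tid) - (0 + tid)) 00000000000000000000000000000011
step 19: p <- (p + 2)                 00000000000000000000000000000011
step 20: eval (p < (2 + (tid // 3)))  00000000000000000000000000000011
step 21: u <- max(p, p)               11111111111111111111111111111111

Answer: 22 steps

s: 0,8,16,24,32,40,48,56,64,72,80,88,96,104,112,120,128,136,144,152,160,168,176,184,192,200,208,216,224,232,240,248
u: 3,3,3,3,3,3,5,5,5,5,5,5,7,7,7,7,7,7,9,9,9,9,9,9,11,11,11,11,11,11,13,13
p: 3,3,3,3,3,3,5,5,5,5,5,5,7,7,7,7,7,7,9,9,9,9,9,9,11,11,11,11,11,11,13,13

steps = 22; useful = 434; efficiency = 434/704 = 217/352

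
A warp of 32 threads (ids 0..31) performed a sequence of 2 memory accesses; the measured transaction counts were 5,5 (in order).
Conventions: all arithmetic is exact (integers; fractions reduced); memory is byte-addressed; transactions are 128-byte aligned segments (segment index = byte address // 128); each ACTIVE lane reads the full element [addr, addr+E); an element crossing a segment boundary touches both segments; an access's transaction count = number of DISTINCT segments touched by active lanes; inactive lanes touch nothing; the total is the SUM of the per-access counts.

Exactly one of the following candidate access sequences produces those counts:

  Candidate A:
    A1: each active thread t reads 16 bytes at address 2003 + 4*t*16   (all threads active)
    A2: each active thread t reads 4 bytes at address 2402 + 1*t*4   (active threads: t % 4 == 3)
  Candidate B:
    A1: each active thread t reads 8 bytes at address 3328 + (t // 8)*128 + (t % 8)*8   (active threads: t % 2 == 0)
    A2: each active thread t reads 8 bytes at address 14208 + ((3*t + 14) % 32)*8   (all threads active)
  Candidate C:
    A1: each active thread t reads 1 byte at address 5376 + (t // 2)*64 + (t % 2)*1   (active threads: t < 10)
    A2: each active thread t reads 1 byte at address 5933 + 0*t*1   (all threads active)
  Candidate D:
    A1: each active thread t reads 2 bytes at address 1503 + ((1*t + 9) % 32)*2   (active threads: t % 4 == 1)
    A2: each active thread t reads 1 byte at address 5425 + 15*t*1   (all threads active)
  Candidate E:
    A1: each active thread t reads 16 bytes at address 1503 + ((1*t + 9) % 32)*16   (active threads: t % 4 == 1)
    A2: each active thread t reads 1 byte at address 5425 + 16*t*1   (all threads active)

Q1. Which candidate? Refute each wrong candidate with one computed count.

A: A1 gives 17 transactions, not 5
B: A1 gives 4 transactions, not 5
C: A1 gives 3 transactions, not 5
D: A1 gives 2 transactions, not 5
E: all counts match (5,5)

Answer: E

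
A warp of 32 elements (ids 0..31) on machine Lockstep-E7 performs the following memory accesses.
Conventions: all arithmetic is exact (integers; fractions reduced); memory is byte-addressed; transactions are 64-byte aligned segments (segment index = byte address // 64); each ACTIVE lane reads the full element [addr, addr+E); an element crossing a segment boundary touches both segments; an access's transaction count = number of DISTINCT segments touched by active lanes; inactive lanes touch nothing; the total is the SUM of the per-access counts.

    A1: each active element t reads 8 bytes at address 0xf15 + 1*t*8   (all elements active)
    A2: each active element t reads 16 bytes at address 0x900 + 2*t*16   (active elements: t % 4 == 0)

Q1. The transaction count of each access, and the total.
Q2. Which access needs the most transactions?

A1: 5 transactions
A2: 8 transactions

Answer: 5,8; total 13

Answer: A2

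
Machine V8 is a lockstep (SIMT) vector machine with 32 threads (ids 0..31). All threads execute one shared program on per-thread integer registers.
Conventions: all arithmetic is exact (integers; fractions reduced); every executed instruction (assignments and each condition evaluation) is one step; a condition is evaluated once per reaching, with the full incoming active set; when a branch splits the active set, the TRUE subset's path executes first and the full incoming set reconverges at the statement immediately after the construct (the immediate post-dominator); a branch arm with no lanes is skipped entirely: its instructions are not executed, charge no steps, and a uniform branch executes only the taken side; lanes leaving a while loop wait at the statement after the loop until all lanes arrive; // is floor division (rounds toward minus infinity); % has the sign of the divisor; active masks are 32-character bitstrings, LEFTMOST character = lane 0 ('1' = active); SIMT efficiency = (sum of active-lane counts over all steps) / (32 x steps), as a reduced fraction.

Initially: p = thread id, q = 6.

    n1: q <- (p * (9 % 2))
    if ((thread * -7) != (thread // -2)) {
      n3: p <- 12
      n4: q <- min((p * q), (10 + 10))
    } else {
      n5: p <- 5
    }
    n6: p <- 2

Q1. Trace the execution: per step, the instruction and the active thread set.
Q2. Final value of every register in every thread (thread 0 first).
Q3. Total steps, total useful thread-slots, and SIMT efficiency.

step 0: q <- (p * (9 % 2))           11111111111111111111111111111111
step 1: eval ((thread * -7) != (thread // -2)) 11111111111111111111111111111111
step 2: p <- 12                      01111111111111111111111111111111
step 3: q <- min((p * q), (10 + 10)) 01111111111111111111111111111111
step 4: p <- 5                       10000000000000000000000000000000
step 5: p <- 2                       11111111111111111111111111111111

Answer: 6 steps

p: 2,2,2,2,2,2,2,2,2,2,2,2,2,2,2,2,2,2,2,2,2,2,2,2,2,2,2,2,2,2,2,2
q: 0,12,20,20,20,20,20,20,20,20,20,20,20,20,20,20,20,20,20,20,20,20,20,20,20,20,20,20,20,20,20,20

steps = 6; useful = 159; efficiency = 159/192 = 53/64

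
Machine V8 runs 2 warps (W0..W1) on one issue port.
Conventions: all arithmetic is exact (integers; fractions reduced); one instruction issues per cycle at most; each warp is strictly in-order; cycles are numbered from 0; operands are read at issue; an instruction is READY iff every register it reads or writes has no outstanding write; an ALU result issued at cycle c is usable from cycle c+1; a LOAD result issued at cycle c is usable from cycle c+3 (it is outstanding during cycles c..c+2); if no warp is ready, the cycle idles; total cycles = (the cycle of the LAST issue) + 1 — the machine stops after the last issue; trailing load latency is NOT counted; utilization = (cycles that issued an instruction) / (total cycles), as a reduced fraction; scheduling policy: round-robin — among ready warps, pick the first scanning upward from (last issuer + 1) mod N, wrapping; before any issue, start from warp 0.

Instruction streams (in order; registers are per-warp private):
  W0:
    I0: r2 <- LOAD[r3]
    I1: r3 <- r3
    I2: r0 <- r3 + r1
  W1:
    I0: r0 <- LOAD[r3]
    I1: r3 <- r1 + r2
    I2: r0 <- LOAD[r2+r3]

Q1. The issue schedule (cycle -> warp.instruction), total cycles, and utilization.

cycle 0: W0.I0
cycle 1: W1.I0
cycle 2: W0.I1
cycle 3: W1.I1
cycle 4: W0.I2
cycle 5: W1.I2

Answer: 6 cycles, utilization 1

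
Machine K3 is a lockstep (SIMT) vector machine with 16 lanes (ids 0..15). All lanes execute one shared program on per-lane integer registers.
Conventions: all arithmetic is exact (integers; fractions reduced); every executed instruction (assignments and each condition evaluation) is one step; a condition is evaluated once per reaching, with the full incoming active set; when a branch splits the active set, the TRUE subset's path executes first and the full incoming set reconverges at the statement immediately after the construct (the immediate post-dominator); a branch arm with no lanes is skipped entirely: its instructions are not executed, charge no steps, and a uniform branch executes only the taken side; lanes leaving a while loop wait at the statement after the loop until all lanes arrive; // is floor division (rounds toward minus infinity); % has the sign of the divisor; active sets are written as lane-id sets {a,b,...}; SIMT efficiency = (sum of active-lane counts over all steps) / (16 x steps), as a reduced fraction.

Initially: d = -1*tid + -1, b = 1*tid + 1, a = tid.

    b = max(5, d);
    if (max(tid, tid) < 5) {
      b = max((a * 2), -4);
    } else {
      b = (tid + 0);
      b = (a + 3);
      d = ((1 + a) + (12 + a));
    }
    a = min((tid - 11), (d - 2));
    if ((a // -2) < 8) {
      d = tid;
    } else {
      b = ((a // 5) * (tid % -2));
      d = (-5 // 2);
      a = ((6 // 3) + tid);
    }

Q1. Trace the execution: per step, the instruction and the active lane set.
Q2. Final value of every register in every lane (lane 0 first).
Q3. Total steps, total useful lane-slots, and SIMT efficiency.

step 0: b <- max(5, d)               {0,1,2,3,4,5,6,7,8,9,10,11,12,13,14,15}
step 1: eval (max(tid, tid) < 5)     {0,1,2,3,4,5,6,7,8,9,10,11,12,13,14,15}
step 2: b <- max((a * 2), -4)        {0,1,2,3,4}
step 3: b <- (tid + 0)               {5,6,7,8,9,10,11,12,13,14,15}
step 4: b <- (a + 3)                 {5,6,7,8,9,10,11,12,13,14,15}
step 5: d <- ((1 + a) + (12 + a))    {5,6,7,8,9,10,11,12,13,14,15}
step 6: a <- min((tid - 11), (d - 2)) {0,1,2,3,4,5,6,7,8,9,10,11,12,13,14,15}
step 7: eval ((a // -2) < 8)         {0,1,2,3,4,5,6,7,8,9,10,11,12,13,14,15}
step 8: d <- tid                     {0,1,2,3,4,5,6,7,8,9,10,11,12,13,14,15}

Answer: 9 steps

d: 0,1,2,3,4,5,6,7,8,9,10,11,12,13,14,15
b: 0,2,4,6,8,8,9,10,11,12,13,14,15,16,17,18
a: -11,-10,-9,-8,-7,-6,-5,-4,-3,-2,-1,0,1,2,3,4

steps = 9; useful = 118; efficiency = 118/144 = 59/72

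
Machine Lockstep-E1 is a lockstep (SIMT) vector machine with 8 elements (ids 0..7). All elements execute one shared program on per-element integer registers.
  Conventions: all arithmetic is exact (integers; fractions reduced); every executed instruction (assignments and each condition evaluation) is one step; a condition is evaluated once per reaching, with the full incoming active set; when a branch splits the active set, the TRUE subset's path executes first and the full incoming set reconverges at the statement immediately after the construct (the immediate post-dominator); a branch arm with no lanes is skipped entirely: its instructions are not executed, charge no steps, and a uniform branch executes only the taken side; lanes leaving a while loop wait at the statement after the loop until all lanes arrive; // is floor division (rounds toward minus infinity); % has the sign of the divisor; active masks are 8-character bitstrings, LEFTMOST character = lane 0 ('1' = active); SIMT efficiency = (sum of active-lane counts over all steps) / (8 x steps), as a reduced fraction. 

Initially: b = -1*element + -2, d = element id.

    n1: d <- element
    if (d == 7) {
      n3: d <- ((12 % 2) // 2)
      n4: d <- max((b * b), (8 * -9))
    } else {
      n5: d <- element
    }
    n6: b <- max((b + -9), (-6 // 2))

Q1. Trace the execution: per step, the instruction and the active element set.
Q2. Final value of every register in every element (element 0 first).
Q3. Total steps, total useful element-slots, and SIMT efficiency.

step 0: d <- element                 11111111
step 1: eval (d == 7)                11111111
step 2: d <- ((12 % 2) // 2)         00000001
step 3: d <- max((b * b), (8 * -9))  00000001
step 4: d <- element                 11111110
step 5: b <- max((b + -9), (-6 // 2)) 11111111

Answer: 6 steps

b: -3,-3,-3,-3,-3,-3,-3,-3
d: 0,1,2,3,4,5,6,81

steps = 6; useful = 33; efficiency = 33/48 = 11/16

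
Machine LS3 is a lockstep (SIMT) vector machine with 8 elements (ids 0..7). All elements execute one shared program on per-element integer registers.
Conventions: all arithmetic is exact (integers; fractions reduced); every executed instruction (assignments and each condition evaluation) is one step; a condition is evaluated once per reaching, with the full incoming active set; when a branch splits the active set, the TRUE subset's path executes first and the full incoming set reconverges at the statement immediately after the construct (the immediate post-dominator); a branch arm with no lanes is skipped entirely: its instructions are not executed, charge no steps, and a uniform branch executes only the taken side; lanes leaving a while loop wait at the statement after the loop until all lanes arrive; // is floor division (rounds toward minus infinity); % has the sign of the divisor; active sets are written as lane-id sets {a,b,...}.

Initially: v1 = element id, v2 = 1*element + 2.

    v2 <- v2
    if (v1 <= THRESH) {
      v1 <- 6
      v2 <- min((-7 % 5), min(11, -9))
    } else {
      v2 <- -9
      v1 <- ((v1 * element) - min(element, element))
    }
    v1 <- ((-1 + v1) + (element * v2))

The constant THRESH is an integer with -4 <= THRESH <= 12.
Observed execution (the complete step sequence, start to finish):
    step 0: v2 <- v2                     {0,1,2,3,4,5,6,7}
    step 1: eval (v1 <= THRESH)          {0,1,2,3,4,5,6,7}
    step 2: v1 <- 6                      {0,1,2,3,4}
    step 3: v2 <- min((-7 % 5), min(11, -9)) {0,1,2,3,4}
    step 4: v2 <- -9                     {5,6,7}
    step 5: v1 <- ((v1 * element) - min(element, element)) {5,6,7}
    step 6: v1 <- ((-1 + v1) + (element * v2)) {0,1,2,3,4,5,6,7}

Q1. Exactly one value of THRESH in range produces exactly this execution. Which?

Answer: THRESH = 4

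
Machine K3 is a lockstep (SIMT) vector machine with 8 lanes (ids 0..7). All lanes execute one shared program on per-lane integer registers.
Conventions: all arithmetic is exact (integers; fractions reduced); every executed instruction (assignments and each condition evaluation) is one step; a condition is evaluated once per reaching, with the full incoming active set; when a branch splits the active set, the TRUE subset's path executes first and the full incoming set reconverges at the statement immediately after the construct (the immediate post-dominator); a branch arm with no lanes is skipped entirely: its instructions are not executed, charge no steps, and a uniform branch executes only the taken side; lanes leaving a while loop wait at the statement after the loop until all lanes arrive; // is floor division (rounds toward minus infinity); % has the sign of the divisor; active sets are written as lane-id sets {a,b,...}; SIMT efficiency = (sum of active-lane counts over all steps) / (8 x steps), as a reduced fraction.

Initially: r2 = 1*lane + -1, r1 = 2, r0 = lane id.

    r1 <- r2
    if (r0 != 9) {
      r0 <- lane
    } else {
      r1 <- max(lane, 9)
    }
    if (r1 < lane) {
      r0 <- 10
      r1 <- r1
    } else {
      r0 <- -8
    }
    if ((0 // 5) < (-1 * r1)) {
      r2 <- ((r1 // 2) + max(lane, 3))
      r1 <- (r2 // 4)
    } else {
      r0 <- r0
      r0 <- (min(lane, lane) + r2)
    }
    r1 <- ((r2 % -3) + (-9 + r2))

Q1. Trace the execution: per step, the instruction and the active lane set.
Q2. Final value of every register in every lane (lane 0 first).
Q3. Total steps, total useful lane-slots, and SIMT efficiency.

step 0: r1 <- r2                     {0,1,2,3,4,5,6,7}
step 1: eval (r0 != 9)               {0,1,2,3,4,5,6,7}
step 2: r0 <- lane                   {0,1,2,3,4,5,6,7}
step 3: eval (r1 < lane)             {0,1,2,3,4,5,6,7}
step 4: r0 <- 10                     {0,1,2,3,4,5,6,7}
step 5: r1 <- r1                     {0,1,2,3,4,5,6,7}
step 6: eval ((0 // 5) < (-1 * r1))  {0,1,2,3,4,5,6,7}
step 7: r2 <- ((r1 // 2) + max(lane, 3)) {0}
step 8: r1 <- (r2 // 4)              {0}
step 9: r0 <- r0                     {1,2,3,4,5,6,7}
step 10: r0 <- (min(lane, lane) + r2) {1,2,3,4,5,6,7}
step 11: r1 <- ((r2 % -3) + (-9 + r2)) {0,1,2,3,4,5,6,7}

Answer: 12 steps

r2: 2,0,1,2,3,4,5,6
r1: -8,-9,-10,-8,-6,-7,-5,-3
r0: 10,1,3,5,7,9,11,13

steps = 12; useful = 80; efficiency = 80/96 = 5/6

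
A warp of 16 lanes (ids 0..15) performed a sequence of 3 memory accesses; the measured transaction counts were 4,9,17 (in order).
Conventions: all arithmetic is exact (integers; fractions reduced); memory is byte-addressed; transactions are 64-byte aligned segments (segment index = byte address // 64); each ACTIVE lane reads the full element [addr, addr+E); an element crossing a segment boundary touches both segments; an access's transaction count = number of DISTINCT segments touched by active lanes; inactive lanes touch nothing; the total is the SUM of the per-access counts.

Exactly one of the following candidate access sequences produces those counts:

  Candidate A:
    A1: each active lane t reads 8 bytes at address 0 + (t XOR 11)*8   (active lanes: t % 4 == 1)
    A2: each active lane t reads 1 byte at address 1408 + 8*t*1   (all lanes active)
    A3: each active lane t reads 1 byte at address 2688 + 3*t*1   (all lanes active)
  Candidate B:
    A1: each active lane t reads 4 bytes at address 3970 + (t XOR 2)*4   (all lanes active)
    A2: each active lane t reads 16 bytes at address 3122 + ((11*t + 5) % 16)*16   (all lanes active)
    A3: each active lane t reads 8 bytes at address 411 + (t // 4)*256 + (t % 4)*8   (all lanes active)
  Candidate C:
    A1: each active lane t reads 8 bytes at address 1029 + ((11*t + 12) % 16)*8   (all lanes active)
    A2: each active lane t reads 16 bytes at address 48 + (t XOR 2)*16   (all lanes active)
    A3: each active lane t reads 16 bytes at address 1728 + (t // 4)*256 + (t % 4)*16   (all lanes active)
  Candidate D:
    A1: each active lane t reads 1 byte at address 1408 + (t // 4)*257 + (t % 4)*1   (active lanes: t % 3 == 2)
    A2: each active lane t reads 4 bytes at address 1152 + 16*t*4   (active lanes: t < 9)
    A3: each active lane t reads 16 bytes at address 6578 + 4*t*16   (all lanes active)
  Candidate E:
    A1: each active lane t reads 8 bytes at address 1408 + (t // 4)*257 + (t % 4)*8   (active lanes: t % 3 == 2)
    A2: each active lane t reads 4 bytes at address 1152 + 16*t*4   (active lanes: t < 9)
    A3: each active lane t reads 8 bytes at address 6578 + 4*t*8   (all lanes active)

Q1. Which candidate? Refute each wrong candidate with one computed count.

A: A1 gives 2 transactions, not 4
B: A1 gives 2 transactions, not 4
C: A1 gives 3 transactions, not 4
E: A3 gives 9 transactions, not 17
D: all counts match (4,9,17)

Answer: D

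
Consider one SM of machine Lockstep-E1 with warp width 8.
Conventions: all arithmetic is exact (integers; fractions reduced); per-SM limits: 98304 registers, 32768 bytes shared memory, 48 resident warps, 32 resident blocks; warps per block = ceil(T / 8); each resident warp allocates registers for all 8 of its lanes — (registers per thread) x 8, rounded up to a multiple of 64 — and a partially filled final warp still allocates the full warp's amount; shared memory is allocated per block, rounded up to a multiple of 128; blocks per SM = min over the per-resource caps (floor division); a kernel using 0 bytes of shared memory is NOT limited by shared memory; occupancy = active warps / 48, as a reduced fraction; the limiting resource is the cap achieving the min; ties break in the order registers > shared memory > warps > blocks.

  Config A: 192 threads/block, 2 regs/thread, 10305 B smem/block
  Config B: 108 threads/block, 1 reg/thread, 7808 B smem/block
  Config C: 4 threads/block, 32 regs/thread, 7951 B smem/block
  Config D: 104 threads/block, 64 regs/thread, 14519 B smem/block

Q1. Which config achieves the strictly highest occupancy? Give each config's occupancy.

occupancies: A 1, B 7/8, C 1/12, D 13/24

Answer: A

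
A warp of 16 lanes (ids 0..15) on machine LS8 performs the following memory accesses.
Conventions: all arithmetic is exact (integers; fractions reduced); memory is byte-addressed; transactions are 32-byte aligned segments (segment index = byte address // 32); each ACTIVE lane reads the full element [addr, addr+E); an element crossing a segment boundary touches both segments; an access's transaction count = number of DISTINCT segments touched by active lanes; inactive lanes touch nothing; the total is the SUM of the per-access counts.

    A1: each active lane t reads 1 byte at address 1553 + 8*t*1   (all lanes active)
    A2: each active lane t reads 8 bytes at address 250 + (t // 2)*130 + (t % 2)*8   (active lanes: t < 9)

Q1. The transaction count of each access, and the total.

A1: 5 transactions
A2: 8 transactions

Answer: 5,8; total 13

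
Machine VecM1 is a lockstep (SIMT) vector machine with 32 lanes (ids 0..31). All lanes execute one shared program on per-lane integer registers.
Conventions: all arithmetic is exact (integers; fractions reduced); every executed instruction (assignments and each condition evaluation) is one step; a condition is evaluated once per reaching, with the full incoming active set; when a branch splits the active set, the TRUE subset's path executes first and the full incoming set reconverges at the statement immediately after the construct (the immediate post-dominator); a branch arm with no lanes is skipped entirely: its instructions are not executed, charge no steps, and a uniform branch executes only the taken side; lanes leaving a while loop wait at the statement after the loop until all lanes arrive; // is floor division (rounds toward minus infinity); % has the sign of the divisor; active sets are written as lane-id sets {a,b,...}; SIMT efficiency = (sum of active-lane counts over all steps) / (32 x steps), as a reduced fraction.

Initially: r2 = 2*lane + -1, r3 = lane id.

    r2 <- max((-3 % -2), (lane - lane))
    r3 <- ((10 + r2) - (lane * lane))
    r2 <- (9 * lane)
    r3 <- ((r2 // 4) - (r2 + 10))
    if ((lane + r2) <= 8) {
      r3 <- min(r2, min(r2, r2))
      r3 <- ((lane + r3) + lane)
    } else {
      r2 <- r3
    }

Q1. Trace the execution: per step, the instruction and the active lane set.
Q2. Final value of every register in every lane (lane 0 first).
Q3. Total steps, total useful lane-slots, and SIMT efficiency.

step 0: r2 <- max((-3 % -2), (lane - lane)) {0,1,2,3,4,5,6,7,8,9,10,11,12,13,14,15,16,17,18,19,20,21,22,23,24,25,26,27,28,29,30,31}
step 1: r3 <- ((10 + r2) - (lane * lane)) {0,1,2,3,4,5,6,7,8,9,10,11,12,13,14,15,16,17,18,19,20,21,22,23,24,25,26,27,28,29,30,31}
step 2: r2 <- (9 * lane)             {0,1,2,3,4,5,6,7,8,9,10,11,12,13,14,15,16,17,18,19,20,21,22,23,24,25,26,27,28,29,30,31}
step 3: r3 <- ((r2 // 4) - (r2 + 10)) {0,1,2,3,4,5,6,7,8,9,10,11,12,13,14,15,16,17,18,19,20,21,22,23,24,25,26,27,28,29,30,31}
step 4: eval ((lane + r2) <= 8)      {0,1,2,3,4,5,6,7,8,9,10,11,12,13,14,15,16,17,18,19,20,21,22,23,24,25,26,27,28,29,30,31}
step 5: r3 <- min(r2, min(r2, r2))   {0}
step 6: r3 <- ((lane + r3) + lane)   {0}
step 7: r2 <- r3                     {1,2,3,4,5,6,7,8,9,10,11,12,13,14,15,16,17,18,19,20,21,22,23,24,25,26,27,28,29,30,31}

Answer: 8 steps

r2: 0,-17,-24,-31,-37,-44,-51,-58,-64,-71,-78,-85,-91,-98,-105,-112,-118,-125,-132,-139,-145,-152,-159,-166,-172,-179,-186,-193,-199,-206,-213,-220
r3: 0,-17,-24,-31,-37,-44,-51,-58,-64,-71,-78,-85,-91,-98,-105,-112,-118,-125,-132,-139,-145,-152,-159,-166,-172,-179,-186,-193,-199,-206,-213,-220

steps = 8; useful = 193; efficiency = 193/256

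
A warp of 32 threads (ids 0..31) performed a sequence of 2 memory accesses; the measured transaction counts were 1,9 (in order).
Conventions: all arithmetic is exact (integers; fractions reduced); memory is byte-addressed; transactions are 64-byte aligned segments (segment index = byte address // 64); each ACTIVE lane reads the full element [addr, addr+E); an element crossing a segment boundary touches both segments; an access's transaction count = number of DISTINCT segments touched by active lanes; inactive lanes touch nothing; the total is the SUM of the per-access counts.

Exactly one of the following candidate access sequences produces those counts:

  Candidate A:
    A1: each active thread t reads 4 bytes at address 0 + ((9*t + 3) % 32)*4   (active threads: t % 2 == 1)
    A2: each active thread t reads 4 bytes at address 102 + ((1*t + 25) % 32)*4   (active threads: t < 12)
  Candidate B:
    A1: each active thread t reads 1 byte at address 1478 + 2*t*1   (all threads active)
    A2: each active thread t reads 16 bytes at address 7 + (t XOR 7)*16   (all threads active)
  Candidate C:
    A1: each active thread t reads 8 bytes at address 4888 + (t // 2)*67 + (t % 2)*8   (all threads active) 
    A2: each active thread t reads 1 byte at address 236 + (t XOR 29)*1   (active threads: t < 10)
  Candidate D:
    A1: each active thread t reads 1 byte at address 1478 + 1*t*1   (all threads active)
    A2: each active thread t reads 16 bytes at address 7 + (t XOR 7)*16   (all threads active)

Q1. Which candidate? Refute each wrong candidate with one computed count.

A: A1 gives 2 transactions, not 1
B: A1 gives 2 transactions, not 1
C: A1 gives 17 transactions, not 1
D: all counts match (1,9)

Answer: D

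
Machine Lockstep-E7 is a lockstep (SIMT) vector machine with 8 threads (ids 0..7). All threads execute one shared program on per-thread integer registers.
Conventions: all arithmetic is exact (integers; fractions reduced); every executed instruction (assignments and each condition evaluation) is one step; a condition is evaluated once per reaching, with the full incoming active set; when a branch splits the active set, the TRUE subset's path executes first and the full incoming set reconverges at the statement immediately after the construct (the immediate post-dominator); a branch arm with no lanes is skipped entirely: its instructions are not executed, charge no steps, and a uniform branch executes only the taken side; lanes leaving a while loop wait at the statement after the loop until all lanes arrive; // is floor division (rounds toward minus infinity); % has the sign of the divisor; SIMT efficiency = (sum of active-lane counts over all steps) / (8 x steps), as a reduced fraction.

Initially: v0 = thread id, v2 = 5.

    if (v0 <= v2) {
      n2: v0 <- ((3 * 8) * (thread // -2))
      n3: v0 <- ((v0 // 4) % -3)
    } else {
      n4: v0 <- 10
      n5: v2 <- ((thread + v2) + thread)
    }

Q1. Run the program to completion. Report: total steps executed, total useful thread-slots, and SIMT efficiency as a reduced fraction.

Answer: 5 steps, 24 useful, 3/5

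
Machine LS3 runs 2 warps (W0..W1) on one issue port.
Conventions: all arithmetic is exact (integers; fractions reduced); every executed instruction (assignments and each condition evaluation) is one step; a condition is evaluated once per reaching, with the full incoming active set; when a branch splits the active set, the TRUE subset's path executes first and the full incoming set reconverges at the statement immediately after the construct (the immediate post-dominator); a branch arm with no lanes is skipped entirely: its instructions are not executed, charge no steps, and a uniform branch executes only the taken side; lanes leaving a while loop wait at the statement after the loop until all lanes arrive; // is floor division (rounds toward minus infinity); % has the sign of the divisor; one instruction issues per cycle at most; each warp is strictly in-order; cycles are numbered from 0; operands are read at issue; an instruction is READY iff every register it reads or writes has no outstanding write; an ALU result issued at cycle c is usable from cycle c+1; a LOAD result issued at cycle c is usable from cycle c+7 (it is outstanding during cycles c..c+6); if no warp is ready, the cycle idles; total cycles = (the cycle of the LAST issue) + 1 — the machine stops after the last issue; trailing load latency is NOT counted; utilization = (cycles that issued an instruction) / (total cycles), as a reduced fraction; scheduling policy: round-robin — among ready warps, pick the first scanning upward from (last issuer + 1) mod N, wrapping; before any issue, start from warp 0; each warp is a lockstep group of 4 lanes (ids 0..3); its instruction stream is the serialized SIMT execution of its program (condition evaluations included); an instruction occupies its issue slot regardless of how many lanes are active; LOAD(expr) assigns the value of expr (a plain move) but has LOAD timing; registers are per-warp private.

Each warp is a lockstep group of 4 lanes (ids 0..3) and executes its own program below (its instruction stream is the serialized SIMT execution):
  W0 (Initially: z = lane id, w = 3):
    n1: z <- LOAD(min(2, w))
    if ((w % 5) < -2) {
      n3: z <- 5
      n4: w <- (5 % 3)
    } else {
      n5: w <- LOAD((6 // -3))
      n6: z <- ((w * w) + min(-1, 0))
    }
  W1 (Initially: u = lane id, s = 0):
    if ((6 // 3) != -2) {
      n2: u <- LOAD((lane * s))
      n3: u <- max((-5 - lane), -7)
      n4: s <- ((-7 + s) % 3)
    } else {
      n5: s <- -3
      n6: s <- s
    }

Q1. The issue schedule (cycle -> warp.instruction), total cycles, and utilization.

cycle 0: W0.I0
cycle 1: W1.I0
cycle 2: W0.I1
cycle 3: W1.I1
cycle 4: W0.I2
cycle 5: idle
cycle 6: idle
cycle 7: idle
cycle 8: idle
cycle 9: idle
cycle 10: W1.I2
cycle 11: W0.I3
cycle 12: W1.I3

Answer: 13 cycles, utilization 8/13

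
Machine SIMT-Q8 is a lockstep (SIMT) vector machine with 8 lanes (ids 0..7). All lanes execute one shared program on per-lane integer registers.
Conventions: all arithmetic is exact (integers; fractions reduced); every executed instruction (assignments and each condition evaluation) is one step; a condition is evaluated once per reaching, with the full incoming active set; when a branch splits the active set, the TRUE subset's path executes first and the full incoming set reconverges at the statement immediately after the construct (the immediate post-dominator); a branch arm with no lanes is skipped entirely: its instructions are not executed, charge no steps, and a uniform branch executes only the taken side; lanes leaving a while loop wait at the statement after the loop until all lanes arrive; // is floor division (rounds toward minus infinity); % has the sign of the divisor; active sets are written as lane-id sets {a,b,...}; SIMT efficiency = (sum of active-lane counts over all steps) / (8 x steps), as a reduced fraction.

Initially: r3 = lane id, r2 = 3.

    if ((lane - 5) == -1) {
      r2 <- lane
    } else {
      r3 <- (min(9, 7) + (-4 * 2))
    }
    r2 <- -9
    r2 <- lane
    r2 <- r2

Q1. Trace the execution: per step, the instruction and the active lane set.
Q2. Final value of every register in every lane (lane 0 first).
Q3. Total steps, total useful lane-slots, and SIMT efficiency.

step 0: eval ((lane - 5) == -1)      {0,1,2,3,4,5,6,7}
step 1: r2 <- lane                   {4}
step 2: r3 <- (min(9, 7) + (-4 * 2)) {0,1,2,3,5,6,7}
step 3: r2 <- -9                     {0,1,2,3,4,5,6,7}
step 4: r2 <- lane                   {0,1,2,3,4,5,6,7}
step 5: r2 <- r2                     {0,1,2,3,4,5,6,7}

Answer: 6 steps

r3: -1,-1,-1,-1,4,-1,-1,-1
r2: 0,1,2,3,4,5,6,7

steps = 6; useful = 40; efficiency = 40/48 = 5/6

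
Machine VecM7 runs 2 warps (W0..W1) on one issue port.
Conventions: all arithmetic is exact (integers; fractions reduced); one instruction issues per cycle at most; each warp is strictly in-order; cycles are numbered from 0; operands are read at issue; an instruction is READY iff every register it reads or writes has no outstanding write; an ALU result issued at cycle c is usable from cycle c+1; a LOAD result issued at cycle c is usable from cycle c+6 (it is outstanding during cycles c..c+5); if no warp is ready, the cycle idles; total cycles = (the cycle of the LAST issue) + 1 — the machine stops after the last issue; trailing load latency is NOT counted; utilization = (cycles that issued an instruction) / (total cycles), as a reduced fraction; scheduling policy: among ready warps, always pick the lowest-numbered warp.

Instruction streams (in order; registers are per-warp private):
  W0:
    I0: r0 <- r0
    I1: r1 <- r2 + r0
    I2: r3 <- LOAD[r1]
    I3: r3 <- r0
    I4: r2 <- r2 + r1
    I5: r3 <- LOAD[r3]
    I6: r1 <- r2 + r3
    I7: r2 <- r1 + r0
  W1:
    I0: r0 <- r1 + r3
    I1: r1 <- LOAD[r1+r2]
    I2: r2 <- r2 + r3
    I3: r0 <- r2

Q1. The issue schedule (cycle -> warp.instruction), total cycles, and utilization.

cycle 0: W0.I0
cycle 1: W0.I1
cycle 2: W0.I2
cycle 3: W1.I0
cycle 4: W1.I1
cycle 5: W1.I2
cycle 6: W1.I3
cycle 7: idle
cycle 8: W0.I3
cycle 9: W0.I4
cycle 10: W0.I5
cycle 11: idle
cycle 12: idle
cycle 13: idle
cycle 14: idle
cycle 15: idle
cycle 16: W0.I6
cycle 17: W0.I7

Answer: 18 cycles, utilization 2/3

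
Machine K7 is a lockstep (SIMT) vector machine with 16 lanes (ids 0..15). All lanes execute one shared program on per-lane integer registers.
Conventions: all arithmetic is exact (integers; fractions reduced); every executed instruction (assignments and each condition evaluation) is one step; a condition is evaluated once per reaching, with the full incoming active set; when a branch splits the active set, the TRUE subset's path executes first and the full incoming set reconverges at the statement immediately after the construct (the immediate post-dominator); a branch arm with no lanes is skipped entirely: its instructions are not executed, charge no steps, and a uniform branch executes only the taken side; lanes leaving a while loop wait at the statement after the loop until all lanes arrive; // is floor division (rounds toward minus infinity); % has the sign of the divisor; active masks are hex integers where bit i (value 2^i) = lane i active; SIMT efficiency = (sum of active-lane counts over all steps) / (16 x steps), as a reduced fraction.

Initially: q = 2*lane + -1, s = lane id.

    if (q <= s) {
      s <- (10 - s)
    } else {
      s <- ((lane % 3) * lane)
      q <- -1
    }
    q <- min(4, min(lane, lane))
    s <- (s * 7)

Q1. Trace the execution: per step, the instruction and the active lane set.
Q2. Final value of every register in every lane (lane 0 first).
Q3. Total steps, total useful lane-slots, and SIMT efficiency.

step 0: eval (q <= s)                0xffff
step 1: s <- (10 - s)                0x0003
step 2: s <- ((lane % 3) * lane)     0xfffc
step 3: q <- -1                      0xfffc
step 4: q <- min(4, min(lane, lane)) 0xffff
step 5: s <- (s * 7)                 0xffff

Answer: 6 steps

q: 0,1,2,3,4,4,4,4,4,4,4,4,4,4,4,4
s: 70,63,28,0,28,70,0,49,112,0,70,154,0,91,196,0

steps = 6; useful = 78; efficiency = 78/96 = 13/16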